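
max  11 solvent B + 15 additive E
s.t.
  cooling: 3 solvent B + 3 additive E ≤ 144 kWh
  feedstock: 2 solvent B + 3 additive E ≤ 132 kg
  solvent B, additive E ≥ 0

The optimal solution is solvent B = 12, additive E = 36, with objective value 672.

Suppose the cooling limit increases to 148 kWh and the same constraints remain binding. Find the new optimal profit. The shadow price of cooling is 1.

Δb = 4, so new z* = 672 + (1)·(4) = 672 + 4 = 676.

676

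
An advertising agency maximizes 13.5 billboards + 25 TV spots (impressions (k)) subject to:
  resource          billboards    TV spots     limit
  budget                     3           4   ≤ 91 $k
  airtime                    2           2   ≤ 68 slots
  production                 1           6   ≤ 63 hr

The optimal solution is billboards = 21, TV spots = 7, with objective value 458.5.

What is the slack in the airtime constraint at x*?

12

airtime used = 2·21 + 2·7 = 56; slack = 68 − 56 = 12.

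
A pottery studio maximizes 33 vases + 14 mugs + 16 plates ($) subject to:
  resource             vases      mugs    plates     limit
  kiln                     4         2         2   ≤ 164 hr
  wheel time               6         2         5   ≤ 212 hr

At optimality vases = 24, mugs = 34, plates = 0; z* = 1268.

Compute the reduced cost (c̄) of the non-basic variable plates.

Check each constraint at x*: kiln 164/164 (tight); wheel time 212/212 (tight).
From A_Bᵀ y = c: 4·y_kiln + 6·y_wheel time = 33; 2·y_kiln + 2·y_wheel time = 14.
This yields shadow prices y_kiln = 4.5, y_wheel time = 2.5.
Reduced cost of plates: c₃ − yᵀa₃ = 16 − (4.5·2 + 2.5·5) = 16 − 21.5 = -5.5.

-5.5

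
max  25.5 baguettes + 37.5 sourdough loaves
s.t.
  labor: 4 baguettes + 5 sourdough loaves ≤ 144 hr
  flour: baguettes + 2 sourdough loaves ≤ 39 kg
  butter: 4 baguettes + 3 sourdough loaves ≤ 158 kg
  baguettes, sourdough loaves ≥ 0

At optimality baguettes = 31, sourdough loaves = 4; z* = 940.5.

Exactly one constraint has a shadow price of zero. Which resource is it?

labor: 144/144 (binding)
flour: 39/39 (binding)
butter: 136/158 (slack 22)
By complementary slackness, a constraint with positive slack has shadow price 0 → butter.

butter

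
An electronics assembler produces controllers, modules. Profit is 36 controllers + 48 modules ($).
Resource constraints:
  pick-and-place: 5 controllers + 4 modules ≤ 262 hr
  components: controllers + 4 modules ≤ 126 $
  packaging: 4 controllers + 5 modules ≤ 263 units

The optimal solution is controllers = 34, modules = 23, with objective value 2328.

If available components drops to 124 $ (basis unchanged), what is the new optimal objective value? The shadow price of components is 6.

Δb = -2, so new z* = 2328 + (6)·(-2) = 2328 − 12 = 2316.

2316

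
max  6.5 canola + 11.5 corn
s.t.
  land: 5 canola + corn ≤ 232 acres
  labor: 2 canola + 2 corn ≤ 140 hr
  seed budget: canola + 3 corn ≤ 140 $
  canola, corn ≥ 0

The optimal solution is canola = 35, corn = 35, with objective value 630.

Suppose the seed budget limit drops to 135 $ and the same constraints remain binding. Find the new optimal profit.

Binding: labor and seed budget. Non-binding: land (22 unused).
By complementary slackness, y = 0 for the non-binding constraint.
From A_Bᵀ y = c: 2·y_labor + 1·y_seed budget = 6.5; 2·y_labor + 3·y_seed budget = 11.5.
This yields shadow prices y_labor = 2, y_seed budget = 2.5.
Δz = y_seed budget·Δb = 2.5 × (-5) = -12.5, so new z* = 630 − 12.5 = 617.5.

617.5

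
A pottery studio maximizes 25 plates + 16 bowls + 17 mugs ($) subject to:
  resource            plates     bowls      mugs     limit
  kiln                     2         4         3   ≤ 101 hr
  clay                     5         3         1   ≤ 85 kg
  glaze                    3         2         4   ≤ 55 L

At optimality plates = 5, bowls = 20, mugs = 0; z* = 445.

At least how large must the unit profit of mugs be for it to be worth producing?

22

Check each constraint at x*: kiln 90/101 (slack 11); clay 85/85 (tight); glaze 55/55 (tight).
By complementary slackness, y = 0 for the non-binding constraint.
Dual feasibility on the basic columns requires 5·y_clay + 3·y_glaze = 25, 3·y_clay + 2·y_glaze = 16.
Solving: y_clay = 2, y_glaze = 5.
mugs enters the basis when its profit ≥ yᵀa₃ = 2·1 + 5·4 = 22.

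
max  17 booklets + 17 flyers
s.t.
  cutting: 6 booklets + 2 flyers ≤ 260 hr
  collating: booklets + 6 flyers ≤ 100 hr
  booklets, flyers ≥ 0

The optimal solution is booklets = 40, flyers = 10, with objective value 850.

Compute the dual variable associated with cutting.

2.5

At the optimum: cutting uses 260 of 260 (binding); collating uses 100 of 100 (binding).
The binding rows give the dual system: 6·y_cutting + 1·y_collating = 17 and 2·y_cutting + 6·y_collating = 17.
Solving: y_cutting = 2.5, y_collating = 2.
Shadow price of cutting = 2.5.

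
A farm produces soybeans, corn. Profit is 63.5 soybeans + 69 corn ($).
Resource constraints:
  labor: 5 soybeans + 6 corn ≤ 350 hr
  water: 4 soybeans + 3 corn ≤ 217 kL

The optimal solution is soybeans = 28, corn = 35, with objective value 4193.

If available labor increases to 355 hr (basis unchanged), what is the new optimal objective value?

4240.5

Check each constraint at x*: labor 350/350 (tight); water 217/217 (tight).
Dual feasibility on the basic columns requires 5·y_labor + 4·y_water = 63.5, 6·y_labor + 3·y_water = 69.
→ y_labor = 9.5 and y_water = 4.
Δz = y_labor·Δb = 9.5 × (5) = 47.5, so new z* = 4193 + 47.5 = 4240.5.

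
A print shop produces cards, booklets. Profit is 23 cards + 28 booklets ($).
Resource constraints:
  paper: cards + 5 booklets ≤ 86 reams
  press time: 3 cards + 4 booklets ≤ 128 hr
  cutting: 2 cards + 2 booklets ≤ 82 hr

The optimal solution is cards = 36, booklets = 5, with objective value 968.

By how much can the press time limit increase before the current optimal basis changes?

6.25

Binding constraints: press time, cutting. The basis is B = [[3,4],[2,2]] with det -2.
Per unit increase in press time, x* moves by d = (-1, 1).
The basis stays optimal until paper becomes binding; allowable increase = 6.25 hr.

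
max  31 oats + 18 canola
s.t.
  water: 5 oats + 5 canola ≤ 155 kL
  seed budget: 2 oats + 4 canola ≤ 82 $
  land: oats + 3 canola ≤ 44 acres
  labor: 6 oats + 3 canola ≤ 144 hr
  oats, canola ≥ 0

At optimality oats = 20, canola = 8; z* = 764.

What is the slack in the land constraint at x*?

0

land used = 1·20 + 3·8 = 44; slack = 44 − 44 = 0.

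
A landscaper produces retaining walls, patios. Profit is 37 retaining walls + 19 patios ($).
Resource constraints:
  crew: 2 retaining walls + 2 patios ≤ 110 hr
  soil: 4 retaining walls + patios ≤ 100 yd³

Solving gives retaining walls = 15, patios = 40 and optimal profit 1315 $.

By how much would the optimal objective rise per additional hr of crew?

Both crew and soil are binding at x*.
From A_Bᵀ y = c: 2·y_crew + 4·y_soil = 37; 2·y_crew + 1·y_soil = 19.
→ y_crew = 6.5 and y_soil = 6.
Shadow price of crew = 6.5.

6.5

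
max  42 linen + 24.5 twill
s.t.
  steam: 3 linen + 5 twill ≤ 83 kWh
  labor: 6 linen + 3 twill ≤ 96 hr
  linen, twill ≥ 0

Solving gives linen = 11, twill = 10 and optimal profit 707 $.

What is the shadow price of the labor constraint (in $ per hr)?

6.5

At the optimum: steam uses 83 of 83 (binding); labor uses 96 of 96 (binding).
From A_Bᵀ y = c: 3·y_steam + 6·y_labor = 42; 5·y_steam + 3·y_labor = 24.5.
→ y_steam = 1 and y_labor = 6.5.
Shadow price of labor = 6.5.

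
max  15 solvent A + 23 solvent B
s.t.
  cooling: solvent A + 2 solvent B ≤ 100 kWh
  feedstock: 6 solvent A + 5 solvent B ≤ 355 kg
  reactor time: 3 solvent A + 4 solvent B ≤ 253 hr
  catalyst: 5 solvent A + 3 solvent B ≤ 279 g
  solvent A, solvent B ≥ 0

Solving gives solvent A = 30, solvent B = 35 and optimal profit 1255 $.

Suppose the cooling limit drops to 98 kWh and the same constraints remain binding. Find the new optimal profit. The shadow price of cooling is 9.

1237

Δb = -2, so new z* = 1255 + (9)·(-2) = 1255 − 18 = 1237.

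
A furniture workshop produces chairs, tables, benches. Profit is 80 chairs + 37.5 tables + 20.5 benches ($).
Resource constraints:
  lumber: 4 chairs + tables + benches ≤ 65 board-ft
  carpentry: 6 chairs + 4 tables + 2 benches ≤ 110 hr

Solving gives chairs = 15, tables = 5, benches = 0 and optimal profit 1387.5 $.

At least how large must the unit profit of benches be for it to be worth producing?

At the optimum: lumber uses 65 of 65 (binding); carpentry uses 110 of 110 (binding).
The binding rows give the dual system: 4·y_lumber + 6·y_carpentry = 80 and 1·y_lumber + 4·y_carpentry = 37.5.
Solving: y_lumber = 9.5, y_carpentry = 7.
benches enters the basis when its profit ≥ yᵀa₃ = 9.5·1 + 7·2 = 23.5.

23.5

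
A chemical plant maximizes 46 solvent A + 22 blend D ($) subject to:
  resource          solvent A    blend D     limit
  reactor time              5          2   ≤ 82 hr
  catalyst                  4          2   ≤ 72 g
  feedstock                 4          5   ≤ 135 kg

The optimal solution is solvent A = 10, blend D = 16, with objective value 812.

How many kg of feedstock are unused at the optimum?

15

feedstock used = 4·10 + 5·16 = 120; slack = 135 − 120 = 15.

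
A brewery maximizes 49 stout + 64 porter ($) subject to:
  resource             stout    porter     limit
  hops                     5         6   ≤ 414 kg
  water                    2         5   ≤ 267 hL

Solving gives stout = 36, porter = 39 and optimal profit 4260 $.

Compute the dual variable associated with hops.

At the optimum: hops uses 414 of 414 (binding); water uses 267 of 267 (binding).
The binding rows give the dual system: 5·y_hops + 2·y_water = 49 and 6·y_hops + 5·y_water = 64.
This yields shadow prices y_hops = 9, y_water = 2.
Shadow price of hops = 9.

9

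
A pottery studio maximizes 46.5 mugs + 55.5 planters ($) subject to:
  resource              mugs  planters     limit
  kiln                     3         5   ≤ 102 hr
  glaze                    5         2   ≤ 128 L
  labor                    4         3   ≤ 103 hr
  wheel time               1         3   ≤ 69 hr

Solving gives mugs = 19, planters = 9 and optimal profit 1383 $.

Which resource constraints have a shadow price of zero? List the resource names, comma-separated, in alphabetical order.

kiln: 102/102 (binding)
glaze: 113/128 (slack 15)
labor: 103/103 (binding)
wheel time: 46/69 (slack 23)
By complementary slackness, a constraint with positive slack has shadow price 0 → glaze, wheel time.

glaze, wheel time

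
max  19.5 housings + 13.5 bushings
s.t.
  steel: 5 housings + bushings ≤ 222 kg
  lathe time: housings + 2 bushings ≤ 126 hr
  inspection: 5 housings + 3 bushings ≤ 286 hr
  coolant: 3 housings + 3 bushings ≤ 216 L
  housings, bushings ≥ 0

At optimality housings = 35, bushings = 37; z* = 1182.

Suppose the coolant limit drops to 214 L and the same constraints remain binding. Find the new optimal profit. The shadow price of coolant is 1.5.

Δb = -2, so new z* = 1182 + (1.5)·(-2) = 1182 − 3 = 1179.

1179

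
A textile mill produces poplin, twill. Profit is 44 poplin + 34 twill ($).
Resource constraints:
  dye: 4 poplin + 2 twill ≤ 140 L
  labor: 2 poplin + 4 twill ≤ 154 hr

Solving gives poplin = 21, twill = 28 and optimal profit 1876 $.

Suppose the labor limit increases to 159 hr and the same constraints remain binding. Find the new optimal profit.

Check each constraint at x*: dye 140/140 (tight); labor 154/154 (tight).
Dual feasibility on the basic columns requires 4·y_dye + 2·y_labor = 44, 2·y_dye + 4·y_labor = 34.
Solving: y_dye = 9, y_labor = 4.
Δz = y_labor·Δb = 4 × (5) = 20, so new z* = 1876 + 20 = 1896.

1896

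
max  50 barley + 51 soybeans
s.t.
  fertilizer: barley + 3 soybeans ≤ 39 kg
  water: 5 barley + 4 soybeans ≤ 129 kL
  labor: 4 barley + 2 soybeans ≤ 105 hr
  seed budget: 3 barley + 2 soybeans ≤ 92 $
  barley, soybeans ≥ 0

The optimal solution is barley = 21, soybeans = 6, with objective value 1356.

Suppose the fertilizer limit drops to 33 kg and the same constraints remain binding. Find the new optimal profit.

1326

At the optimum: fertilizer uses 39 of 39 (binding); water uses 129 of 129 (binding); labor uses 96 of 105 (slack = 9); seed budget uses 75 of 92 (slack = 17).
By complementary slackness, y = 0 for the non-binding constraints.
The binding rows give the dual system: 1·y_fertilizer + 5·y_water = 50 and 3·y_fertilizer + 4·y_water = 51.
This yields shadow prices y_fertilizer = 5, y_water = 9.
Δz = y_fertilizer·Δb = 5 × (-6) = -30, so new z* = 1356 − 30 = 1326.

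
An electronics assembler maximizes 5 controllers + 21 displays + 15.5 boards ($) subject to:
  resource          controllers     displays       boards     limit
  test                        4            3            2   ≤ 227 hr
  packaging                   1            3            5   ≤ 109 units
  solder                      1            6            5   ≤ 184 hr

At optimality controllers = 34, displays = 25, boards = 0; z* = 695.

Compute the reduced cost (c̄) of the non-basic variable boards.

-9.5

Check each constraint at x*: test 211/227 (slack 16); packaging 109/109 (tight); solder 184/184 (tight).
By complementary slackness, y = 0 for the non-binding constraint.
Dual feasibility on the basic columns requires 1·y_packaging + 1·y_solder = 5, 3·y_packaging + 6·y_solder = 21.
This yields shadow prices y_packaging = 3, y_solder = 2.
Reduced cost of boards: c₃ − yᵀa₃ = 15.5 − (3·5 + 2·5) = 15.5 − 25 = -9.5.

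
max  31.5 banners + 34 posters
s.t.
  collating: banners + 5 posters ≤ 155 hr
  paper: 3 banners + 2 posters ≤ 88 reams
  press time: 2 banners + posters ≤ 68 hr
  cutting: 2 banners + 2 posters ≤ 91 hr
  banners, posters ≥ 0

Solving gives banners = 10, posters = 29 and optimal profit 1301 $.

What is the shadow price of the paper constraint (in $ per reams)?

9.5

Binding: collating and paper. Non-binding: press time (19 unused), cutting (13 unused).
By complementary slackness, y = 0 for the non-binding constraints.
From A_Bᵀ y = c: 1·y_collating + 3·y_paper = 31.5; 5·y_collating + 2·y_paper = 34.
Solving: y_collating = 3, y_paper = 9.5.
Shadow price of paper = 9.5.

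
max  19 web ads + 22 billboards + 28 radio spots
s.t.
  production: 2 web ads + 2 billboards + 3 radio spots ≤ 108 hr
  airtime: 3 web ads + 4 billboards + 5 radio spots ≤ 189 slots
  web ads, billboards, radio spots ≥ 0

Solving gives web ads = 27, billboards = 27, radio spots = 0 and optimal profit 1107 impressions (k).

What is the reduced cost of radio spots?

-2

Check each constraint at x*: production 108/108 (tight); airtime 189/189 (tight).
The binding rows give the dual system: 2·y_production + 3·y_airtime = 19 and 2·y_production + 4·y_airtime = 22.
This yields shadow prices y_production = 5, y_airtime = 3.
Reduced cost of radio spots: c₃ − yᵀa₃ = 28 − (5·3 + 3·5) = 28 − 30 = -2.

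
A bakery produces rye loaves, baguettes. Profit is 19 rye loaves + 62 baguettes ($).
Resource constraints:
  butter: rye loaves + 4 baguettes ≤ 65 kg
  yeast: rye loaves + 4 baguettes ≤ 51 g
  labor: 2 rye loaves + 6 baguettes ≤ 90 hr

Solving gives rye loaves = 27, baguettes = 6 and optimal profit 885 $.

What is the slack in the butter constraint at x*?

butter used = 1·27 + 4·6 = 51; slack = 65 − 51 = 14.

14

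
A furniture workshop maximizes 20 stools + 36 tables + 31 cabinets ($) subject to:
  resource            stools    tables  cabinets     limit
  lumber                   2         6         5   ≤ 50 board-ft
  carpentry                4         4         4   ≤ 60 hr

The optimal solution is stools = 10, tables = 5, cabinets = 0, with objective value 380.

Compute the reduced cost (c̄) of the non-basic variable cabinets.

Check each constraint at x*: lumber 50/50 (tight); carpentry 60/60 (tight).
From A_Bᵀ y = c: 2·y_lumber + 4·y_carpentry = 20; 6·y_lumber + 4·y_carpentry = 36.
→ y_lumber = 4 and y_carpentry = 3.
Reduced cost of cabinets: c₃ − yᵀa₃ = 31 − (4·5 + 3·4) = 31 − 32 = -1.

-1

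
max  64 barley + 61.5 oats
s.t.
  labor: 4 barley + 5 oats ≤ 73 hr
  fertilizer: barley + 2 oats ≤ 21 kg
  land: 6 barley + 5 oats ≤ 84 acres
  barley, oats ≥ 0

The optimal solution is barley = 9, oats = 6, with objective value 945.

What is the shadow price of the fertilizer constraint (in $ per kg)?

At the optimum: labor uses 66 of 73 (slack = 7); fertilizer uses 21 of 21 (binding); land uses 84 of 84 (binding).
By complementary slackness, y = 0 for the non-binding constraint.
The binding rows give the dual system: 1·y_fertilizer + 6·y_land = 64 and 2·y_fertilizer + 5·y_land = 61.5.
Solving: y_fertilizer = 7, y_land = 9.5.
Shadow price of fertilizer = 7.

7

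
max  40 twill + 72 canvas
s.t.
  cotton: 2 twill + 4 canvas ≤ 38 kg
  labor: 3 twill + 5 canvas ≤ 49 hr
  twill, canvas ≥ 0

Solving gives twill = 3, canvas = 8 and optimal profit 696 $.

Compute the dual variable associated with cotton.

8

Both cotton and labor are binding at x*.
From A_Bᵀ y = c: 2·y_cotton + 3·y_labor = 40; 4·y_cotton + 5·y_labor = 72.
→ y_cotton = 8 and y_labor = 8.
Shadow price of cotton = 8.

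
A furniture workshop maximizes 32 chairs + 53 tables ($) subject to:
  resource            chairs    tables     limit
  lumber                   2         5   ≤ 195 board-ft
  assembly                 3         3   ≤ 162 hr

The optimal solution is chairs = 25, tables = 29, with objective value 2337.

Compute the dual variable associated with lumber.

7

Both lumber and assembly are binding at x*.
From A_Bᵀ y = c: 2·y_lumber + 3·y_assembly = 32; 5·y_lumber + 3·y_assembly = 53.
→ y_lumber = 7 and y_assembly = 6.
Shadow price of lumber = 7.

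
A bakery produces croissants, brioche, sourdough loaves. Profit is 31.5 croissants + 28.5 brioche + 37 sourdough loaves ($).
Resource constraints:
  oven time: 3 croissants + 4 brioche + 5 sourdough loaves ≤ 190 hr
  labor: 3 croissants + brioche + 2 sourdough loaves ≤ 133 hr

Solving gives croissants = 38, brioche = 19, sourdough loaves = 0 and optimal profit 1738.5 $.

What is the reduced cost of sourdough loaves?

Check each constraint at x*: oven time 190/190 (tight); labor 133/133 (tight).
The binding rows give the dual system: 3·y_oven time + 3·y_labor = 31.5 and 4·y_oven time + 1·y_labor = 28.5.
This yields shadow prices y_oven time = 6, y_labor = 4.5.
Reduced cost of sourdough loaves: c₃ − yᵀa₃ = 37 − (6·5 + 4.5·2) = 37 − 39 = -2.

-2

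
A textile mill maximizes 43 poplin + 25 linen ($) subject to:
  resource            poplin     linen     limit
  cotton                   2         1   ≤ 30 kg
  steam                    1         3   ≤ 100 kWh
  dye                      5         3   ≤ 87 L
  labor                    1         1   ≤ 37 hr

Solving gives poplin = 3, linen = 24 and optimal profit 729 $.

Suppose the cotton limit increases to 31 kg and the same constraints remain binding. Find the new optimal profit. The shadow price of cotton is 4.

733

Δb = 1, so new z* = 729 + (4)·(1) = 729 + 4 = 733.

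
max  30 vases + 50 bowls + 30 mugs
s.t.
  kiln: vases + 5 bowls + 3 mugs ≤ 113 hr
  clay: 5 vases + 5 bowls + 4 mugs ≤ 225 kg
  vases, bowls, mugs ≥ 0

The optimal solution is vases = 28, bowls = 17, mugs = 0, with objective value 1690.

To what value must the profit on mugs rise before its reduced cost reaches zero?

35

Check each constraint at x*: kiln 113/113 (tight); clay 225/225 (tight).
From A_Bᵀ y = c: 1·y_kiln + 5·y_clay = 30; 5·y_kiln + 5·y_clay = 50.
Solving: y_kiln = 5, y_clay = 5.
mugs enters the basis when its profit ≥ yᵀa₃ = 5·3 + 5·4 = 35.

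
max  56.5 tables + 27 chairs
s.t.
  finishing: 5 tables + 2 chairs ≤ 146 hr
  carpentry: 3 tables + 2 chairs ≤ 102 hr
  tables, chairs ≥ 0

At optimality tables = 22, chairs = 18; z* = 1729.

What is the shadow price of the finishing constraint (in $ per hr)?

At the optimum: finishing uses 146 of 146 (binding); carpentry uses 102 of 102 (binding).
Dual feasibility on the basic columns requires 5·y_finishing + 3·y_carpentry = 56.5, 2·y_finishing + 2·y_carpentry = 27.
Solving: y_finishing = 8, y_carpentry = 5.5.
Shadow price of finishing = 8.

8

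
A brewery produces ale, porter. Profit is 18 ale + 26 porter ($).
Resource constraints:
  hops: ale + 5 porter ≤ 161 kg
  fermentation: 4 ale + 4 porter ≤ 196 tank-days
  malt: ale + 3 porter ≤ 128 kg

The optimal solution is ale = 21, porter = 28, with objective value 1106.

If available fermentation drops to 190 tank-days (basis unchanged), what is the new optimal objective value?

1082

At the optimum: hops uses 161 of 161 (binding); fermentation uses 196 of 196 (binding); malt uses 105 of 128 (slack = 23).
Slack constraints have shadow price 0 (complementary slackness).
The binding rows give the dual system: 1·y_hops + 4·y_fermentation = 18 and 5·y_hops + 4·y_fermentation = 26.
→ y_hops = 2 and y_fermentation = 4.
Δz = y_fermentation·Δb = 4 × (-6) = -24, so new z* = 1106 − 24 = 1082.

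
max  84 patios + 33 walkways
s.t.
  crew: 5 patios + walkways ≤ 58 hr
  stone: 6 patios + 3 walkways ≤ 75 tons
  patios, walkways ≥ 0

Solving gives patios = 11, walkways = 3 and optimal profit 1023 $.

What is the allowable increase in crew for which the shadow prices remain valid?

Binding constraints: crew, stone. The basis is B = [[5,1],[6,3]] with det 9.
Per unit increase in crew, x* moves by d = (0.3333, -0.6667).
The basis stays optimal until walkways reaches 0; allowable increase = 4.5 hr.

4.5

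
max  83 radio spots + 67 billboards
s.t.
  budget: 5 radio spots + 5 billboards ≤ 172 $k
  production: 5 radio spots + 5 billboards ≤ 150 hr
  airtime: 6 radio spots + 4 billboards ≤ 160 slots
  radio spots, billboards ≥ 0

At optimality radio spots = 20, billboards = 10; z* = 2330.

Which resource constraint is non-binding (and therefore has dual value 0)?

budget

budget: 150/172 (slack 22)
production: 150/150 (binding)
airtime: 160/160 (binding)
By complementary slackness, a constraint with positive slack has shadow price 0 → budget.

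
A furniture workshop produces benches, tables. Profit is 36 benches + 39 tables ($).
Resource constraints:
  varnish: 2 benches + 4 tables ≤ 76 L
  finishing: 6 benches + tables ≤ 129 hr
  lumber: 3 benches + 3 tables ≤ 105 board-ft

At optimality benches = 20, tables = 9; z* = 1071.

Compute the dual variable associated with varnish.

Check each constraint at x*: varnish 76/76 (tight); finishing 129/129 (tight); lumber 87/105 (slack 18).
By complementary slackness, y = 0 for the non-binding constraint.
From A_Bᵀ y = c: 2·y_varnish + 6·y_finishing = 36; 4·y_varnish + 1·y_finishing = 39.
This yields shadow prices y_varnish = 9, y_finishing = 3.
Shadow price of varnish = 9.

9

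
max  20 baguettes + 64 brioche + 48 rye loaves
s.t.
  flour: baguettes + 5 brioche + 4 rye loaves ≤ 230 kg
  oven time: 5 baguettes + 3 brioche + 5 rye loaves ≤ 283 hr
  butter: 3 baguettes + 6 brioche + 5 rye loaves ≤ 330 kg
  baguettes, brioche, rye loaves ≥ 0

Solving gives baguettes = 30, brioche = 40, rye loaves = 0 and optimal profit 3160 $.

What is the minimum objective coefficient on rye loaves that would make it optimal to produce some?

52

Check each constraint at x*: flour 230/230 (tight); oven time 270/283 (slack 13); butter 330/330 (tight).
Slack constraints have shadow price 0 (complementary slackness).
Dual feasibility on the basic columns requires 1·y_flour + 3·y_butter = 20, 5·y_flour + 6·y_butter = 64.
Solving: y_flour = 8, y_butter = 4.
rye loaves enters the basis when its profit ≥ yᵀa₃ = 8·4 + 4·5 = 52.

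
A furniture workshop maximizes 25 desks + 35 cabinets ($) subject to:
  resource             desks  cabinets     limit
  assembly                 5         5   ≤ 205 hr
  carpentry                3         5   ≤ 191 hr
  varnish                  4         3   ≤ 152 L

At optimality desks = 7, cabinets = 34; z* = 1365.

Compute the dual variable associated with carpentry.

At the optimum: assembly uses 205 of 205 (binding); carpentry uses 191 of 191 (binding); varnish uses 130 of 152 (slack = 22).
Since varnish is not tight, its dual is 0.
The binding rows give the dual system: 5·y_assembly + 3·y_carpentry = 25 and 5·y_assembly + 5·y_carpentry = 35.
Solving: y_assembly = 2, y_carpentry = 5.
Shadow price of carpentry = 5.

5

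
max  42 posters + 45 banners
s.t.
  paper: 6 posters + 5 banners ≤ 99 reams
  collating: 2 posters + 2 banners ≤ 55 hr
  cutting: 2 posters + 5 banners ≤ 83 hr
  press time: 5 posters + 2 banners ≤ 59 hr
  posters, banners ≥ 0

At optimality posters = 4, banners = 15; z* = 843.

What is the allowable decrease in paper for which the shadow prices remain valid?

16

Binding constraints: paper, cutting. The basis is B = [[6,5],[2,5]] with det 20.
Per unit decrease in paper, x* moves by d = (-0.25, 0.1).
The basis stays optimal until posters reaches 0; allowable decrease = 16 reams.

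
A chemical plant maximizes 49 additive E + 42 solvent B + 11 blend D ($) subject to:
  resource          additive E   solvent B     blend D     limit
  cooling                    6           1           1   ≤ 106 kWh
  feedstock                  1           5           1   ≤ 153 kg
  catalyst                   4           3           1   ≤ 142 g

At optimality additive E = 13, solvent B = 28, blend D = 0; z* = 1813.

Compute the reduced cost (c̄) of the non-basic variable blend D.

Check each constraint at x*: cooling 106/106 (tight); feedstock 153/153 (tight); catalyst 136/142 (slack 6).
Slack constraints have shadow price 0 (complementary slackness).
Dual feasibility on the basic columns requires 6·y_cooling + 1·y_feedstock = 49, 1·y_cooling + 5·y_feedstock = 42.
Solving: y_cooling = 7, y_feedstock = 7.
Reduced cost of blend D: c₃ − yᵀa₃ = 11 − (7·1 + 7·1) = 11 − 14 = -3.

-3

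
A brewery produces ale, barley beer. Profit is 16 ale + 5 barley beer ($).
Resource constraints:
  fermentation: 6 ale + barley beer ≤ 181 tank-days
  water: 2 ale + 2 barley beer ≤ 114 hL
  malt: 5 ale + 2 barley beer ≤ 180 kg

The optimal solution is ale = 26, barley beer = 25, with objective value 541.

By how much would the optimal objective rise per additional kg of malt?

Check each constraint at x*: fermentation 181/181 (tight); water 102/114 (slack 12); malt 180/180 (tight).
Slack constraints have shadow price 0 (complementary slackness).
From A_Bᵀ y = c: 6·y_fermentation + 5·y_malt = 16; 1·y_fermentation + 2·y_malt = 5.
→ y_fermentation = 1 and y_malt = 2.
Shadow price of malt = 2.

2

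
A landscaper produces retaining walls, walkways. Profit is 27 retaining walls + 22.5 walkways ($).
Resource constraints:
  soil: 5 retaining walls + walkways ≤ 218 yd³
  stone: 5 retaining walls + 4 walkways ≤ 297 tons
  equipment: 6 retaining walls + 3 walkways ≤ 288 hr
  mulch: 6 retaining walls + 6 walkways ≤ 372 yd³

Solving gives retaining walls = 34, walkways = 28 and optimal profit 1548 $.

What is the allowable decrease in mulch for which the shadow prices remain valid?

Binding constraints: equipment, mulch. The basis is B = [[6,3],[6,6]] with det 18.
Per unit decrease in mulch, x* moves by d = (0.1667, -0.3333).
The basis stays optimal until soil becomes binding; allowable decrease = 40 yd³.

40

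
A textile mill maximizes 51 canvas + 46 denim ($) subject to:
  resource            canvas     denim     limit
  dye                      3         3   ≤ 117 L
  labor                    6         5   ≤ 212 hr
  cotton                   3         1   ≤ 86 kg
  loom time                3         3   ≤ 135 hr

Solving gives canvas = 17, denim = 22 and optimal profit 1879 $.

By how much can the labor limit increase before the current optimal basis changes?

6.5

Binding constraints: dye, labor. The basis is B = [[3,3],[6,5]] with det -3.
Per unit increase in labor, x* moves by d = (1, -1).
The basis stays optimal until cotton becomes binding; allowable increase = 6.5 hr.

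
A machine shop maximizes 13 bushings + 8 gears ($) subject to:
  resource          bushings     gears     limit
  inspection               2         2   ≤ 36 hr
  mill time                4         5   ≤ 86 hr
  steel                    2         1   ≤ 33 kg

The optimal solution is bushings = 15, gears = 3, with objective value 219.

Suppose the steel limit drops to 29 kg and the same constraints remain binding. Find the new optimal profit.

199

At the optimum: inspection uses 36 of 36 (binding); mill time uses 75 of 86 (slack = 11); steel uses 33 of 33 (binding).
Since mill time is not tight, its dual is 0.
From A_Bᵀ y = c: 2·y_inspection + 2·y_steel = 13; 2·y_inspection + 1·y_steel = 8.
→ y_inspection = 1.5 and y_steel = 5.
Δz = y_steel·Δb = 5 × (-4) = -20, so new z* = 219 − 20 = 199.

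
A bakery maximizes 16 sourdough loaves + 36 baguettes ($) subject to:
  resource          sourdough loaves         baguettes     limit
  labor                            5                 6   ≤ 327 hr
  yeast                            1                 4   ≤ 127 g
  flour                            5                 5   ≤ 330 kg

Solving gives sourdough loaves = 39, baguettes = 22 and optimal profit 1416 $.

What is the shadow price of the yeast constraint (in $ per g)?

Check each constraint at x*: labor 327/327 (tight); yeast 127/127 (tight); flour 305/330 (slack 25).
Since flour is not tight, its dual is 0.
From A_Bᵀ y = c: 5·y_labor + 1·y_yeast = 16; 6·y_labor + 4·y_yeast = 36.
Solving: y_labor = 2, y_yeast = 6.
Shadow price of yeast = 6.

6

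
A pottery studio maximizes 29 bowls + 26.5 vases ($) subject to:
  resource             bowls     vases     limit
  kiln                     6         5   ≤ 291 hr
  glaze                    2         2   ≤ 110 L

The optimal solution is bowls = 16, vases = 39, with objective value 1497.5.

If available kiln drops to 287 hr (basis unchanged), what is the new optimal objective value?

1487.5

Check each constraint at x*: kiln 291/291 (tight); glaze 110/110 (tight).
From A_Bᵀ y = c: 6·y_kiln + 2·y_glaze = 29; 5·y_kiln + 2·y_glaze = 26.5.
→ y_kiln = 2.5 and y_glaze = 7.
Δz = y_kiln·Δb = 2.5 × (-4) = -10, so new z* = 1497.5 − 10 = 1487.5.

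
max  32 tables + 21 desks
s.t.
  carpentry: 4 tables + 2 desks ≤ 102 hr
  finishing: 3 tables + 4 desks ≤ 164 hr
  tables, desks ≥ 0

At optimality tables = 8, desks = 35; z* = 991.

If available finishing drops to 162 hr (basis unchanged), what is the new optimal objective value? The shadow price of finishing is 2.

Δb = -2, so new z* = 991 + (2)·(-2) = 991 − 4 = 987.

987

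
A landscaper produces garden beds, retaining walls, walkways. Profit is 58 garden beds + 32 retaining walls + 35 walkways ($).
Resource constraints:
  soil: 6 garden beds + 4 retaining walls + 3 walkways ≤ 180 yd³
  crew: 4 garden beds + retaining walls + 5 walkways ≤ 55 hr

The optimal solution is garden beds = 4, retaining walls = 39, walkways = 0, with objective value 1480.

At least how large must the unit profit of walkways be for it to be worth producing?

41

At the optimum: soil uses 180 of 180 (binding); crew uses 55 of 55 (binding).
From A_Bᵀ y = c: 6·y_soil + 4·y_crew = 58; 4·y_soil + 1·y_crew = 32.
This yields shadow prices y_soil = 7, y_crew = 4.
walkways enters the basis when its profit ≥ yᵀa₃ = 7·3 + 4·5 = 41.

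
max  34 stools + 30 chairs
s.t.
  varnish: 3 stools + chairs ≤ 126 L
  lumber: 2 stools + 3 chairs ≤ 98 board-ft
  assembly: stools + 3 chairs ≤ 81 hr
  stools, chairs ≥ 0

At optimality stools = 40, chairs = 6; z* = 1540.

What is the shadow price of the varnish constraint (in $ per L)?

6

At the optimum: varnish uses 126 of 126 (binding); lumber uses 98 of 98 (binding); assembly uses 58 of 81 (slack = 23).
By complementary slackness, y = 0 for the non-binding constraint.
Dual feasibility on the basic columns requires 3·y_varnish + 2·y_lumber = 34, 1·y_varnish + 3·y_lumber = 30.
Solving: y_varnish = 6, y_lumber = 8.
Shadow price of varnish = 6.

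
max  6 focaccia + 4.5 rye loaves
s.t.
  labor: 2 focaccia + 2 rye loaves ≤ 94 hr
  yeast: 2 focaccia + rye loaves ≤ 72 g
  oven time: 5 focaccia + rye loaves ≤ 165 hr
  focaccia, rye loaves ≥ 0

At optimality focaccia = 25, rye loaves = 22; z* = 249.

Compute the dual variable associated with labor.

At the optimum: labor uses 94 of 94 (binding); yeast uses 72 of 72 (binding); oven time uses 147 of 165 (slack = 18).
Since oven time is not tight, its dual is 0.
The binding rows give the dual system: 2·y_labor + 2·y_yeast = 6 and 2·y_labor + 1·y_yeast = 4.5.
This yields shadow prices y_labor = 1.5, y_yeast = 1.5.
Shadow price of labor = 1.5.

1.5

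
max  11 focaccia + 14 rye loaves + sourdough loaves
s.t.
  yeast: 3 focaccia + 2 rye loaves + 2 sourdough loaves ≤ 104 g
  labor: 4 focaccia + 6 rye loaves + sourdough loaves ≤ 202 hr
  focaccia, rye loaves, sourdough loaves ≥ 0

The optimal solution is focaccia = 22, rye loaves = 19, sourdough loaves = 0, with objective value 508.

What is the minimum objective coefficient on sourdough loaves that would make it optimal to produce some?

At the optimum: yeast uses 104 of 104 (binding); labor uses 202 of 202 (binding).
The binding rows give the dual system: 3·y_yeast + 4·y_labor = 11 and 2·y_yeast + 6·y_labor = 14.
→ y_yeast = 1 and y_labor = 2.
sourdough loaves enters the basis when its profit ≥ yᵀa₃ = 1·2 + 2·1 = 4.

4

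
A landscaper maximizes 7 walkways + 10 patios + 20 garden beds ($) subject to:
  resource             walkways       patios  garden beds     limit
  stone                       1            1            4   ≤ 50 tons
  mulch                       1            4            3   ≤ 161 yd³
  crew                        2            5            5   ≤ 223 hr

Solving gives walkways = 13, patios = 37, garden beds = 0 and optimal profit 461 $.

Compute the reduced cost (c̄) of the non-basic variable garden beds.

Binding: stone and mulch. Non-binding: crew (12 unused).
By complementary slackness, y = 0 for the non-binding constraint.
Dual feasibility on the basic columns requires 1·y_stone + 1·y_mulch = 7, 1·y_stone + 4·y_mulch = 10.
This yields shadow prices y_stone = 6, y_mulch = 1.
Reduced cost of garden beds: c₃ − yᵀa₃ = 20 − (6·4 + 1·3) = 20 − 27 = -7.

-7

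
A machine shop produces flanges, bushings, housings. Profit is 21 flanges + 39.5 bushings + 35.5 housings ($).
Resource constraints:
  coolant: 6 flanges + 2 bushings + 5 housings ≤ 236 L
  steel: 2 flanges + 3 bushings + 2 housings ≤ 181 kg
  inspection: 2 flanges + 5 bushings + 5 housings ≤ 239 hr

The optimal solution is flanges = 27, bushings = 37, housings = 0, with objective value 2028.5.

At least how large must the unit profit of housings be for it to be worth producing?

At the optimum: coolant uses 236 of 236 (binding); steel uses 165 of 181 (slack = 16); inspection uses 239 of 239 (binding).
By complementary slackness, y = 0 for the non-binding constraint.
The binding rows give the dual system: 6·y_coolant + 2·y_inspection = 21 and 2·y_coolant + 5·y_inspection = 39.5.
Solving: y_coolant = 1, y_inspection = 7.5.
housings enters the basis when its profit ≥ yᵀa₃ = 1·5 + 7.5·5 = 42.5.

42.5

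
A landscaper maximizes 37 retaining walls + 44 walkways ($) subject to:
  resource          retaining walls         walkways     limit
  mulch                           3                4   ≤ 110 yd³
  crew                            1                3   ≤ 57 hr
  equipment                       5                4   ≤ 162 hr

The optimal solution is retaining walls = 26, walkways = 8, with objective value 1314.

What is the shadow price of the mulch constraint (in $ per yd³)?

9

At the optimum: mulch uses 110 of 110 (binding); crew uses 50 of 57 (slack = 7); equipment uses 162 of 162 (binding).
Since crew is not tight, its dual is 0.
From A_Bᵀ y = c: 3·y_mulch + 5·y_equipment = 37; 4·y_mulch + 4·y_equipment = 44.
Solving: y_mulch = 9, y_equipment = 2.
Shadow price of mulch = 9.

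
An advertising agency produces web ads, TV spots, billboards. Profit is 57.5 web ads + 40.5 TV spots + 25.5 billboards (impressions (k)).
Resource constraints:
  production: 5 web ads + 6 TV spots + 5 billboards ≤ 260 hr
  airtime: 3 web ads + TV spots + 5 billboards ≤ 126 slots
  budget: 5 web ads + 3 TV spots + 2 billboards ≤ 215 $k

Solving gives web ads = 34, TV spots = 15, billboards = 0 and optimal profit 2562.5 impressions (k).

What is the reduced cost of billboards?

-3.5

Check each constraint at x*: production 260/260 (tight); airtime 117/126 (slack 9); budget 215/215 (tight).
By complementary slackness, y = 0 for the non-binding constraint.
The binding rows give the dual system: 5·y_production + 5·y_budget = 57.5 and 6·y_production + 3·y_budget = 40.5.
→ y_production = 2 and y_budget = 9.5.
Reduced cost of billboards: c₃ − yᵀa₃ = 25.5 − (2·5 + 9.5·2) = 25.5 − 29 = -3.5.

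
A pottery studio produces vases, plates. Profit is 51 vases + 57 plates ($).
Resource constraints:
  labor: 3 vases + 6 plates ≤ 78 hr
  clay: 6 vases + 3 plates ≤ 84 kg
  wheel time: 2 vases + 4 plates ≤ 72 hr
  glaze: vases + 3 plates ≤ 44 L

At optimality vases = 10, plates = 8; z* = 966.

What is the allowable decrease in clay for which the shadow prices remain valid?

Binding constraints: labor, clay. The basis is B = [[3,6],[6,3]] with det -27.
Per unit decrease in clay, x* moves by d = (-0.2222, 0.1111).
The basis stays optimal until vases reaches 0; allowable decrease = 45 kg.

45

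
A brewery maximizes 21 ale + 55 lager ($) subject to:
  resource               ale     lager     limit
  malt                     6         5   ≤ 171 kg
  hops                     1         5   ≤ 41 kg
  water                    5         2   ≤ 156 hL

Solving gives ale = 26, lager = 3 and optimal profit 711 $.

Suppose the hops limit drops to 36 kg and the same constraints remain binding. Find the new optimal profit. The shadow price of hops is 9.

Δb = -5, so new z* = 711 + (9)·(-5) = 711 − 45 = 666.

666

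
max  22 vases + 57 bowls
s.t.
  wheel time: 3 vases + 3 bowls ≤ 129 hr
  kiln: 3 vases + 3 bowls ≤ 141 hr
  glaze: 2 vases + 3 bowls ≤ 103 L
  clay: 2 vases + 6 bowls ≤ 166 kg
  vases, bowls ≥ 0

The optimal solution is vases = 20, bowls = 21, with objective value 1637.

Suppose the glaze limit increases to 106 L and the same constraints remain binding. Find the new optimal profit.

1646

Check each constraint at x*: wheel time 123/129 (slack 6); kiln 123/141 (slack 18); glaze 103/103 (tight); clay 166/166 (tight).
Since wheel time, kiln are not tight, their duals are 0.
The binding rows give the dual system: 2·y_glaze + 2·y_clay = 22 and 3·y_glaze + 6·y_clay = 57.
→ y_glaze = 3 and y_clay = 8.
Δz = y_glaze·Δb = 3 × (3) = 9, so new z* = 1637 + 9 = 1646.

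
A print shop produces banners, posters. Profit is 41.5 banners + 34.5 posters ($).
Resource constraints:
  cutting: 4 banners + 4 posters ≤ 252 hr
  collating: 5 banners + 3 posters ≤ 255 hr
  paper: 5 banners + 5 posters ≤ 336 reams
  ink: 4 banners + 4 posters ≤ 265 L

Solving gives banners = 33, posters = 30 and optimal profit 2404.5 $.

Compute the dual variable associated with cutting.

6

Binding: cutting and collating. Non-binding: paper (21 unused), ink (13 unused).
Since paper, ink are not tight, their duals are 0.
From A_Bᵀ y = c: 4·y_cutting + 5·y_collating = 41.5; 4·y_cutting + 3·y_collating = 34.5.
This yields shadow prices y_cutting = 6, y_collating = 3.5.
Shadow price of cutting = 6.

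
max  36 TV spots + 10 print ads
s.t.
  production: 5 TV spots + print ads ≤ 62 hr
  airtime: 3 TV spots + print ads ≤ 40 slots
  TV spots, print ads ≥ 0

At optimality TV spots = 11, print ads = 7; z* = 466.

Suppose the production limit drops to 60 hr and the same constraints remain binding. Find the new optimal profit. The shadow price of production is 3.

460

Δb = -2, so new z* = 466 + (3)·(-2) = 466 − 6 = 460.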